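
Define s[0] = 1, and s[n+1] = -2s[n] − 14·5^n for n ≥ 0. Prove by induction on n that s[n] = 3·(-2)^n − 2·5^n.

Base case: s[0] = 1, and 3·(-2)^0 − 2·5^0 = 3 − 2 = 1.
Assume s[m] = 3·(-2)^m − 2·5^m for some m ≥ 0.
Then s[m+1] = -2s[m] − 14·5^m = -2·(3·(-2)^m − 2·5^m) − 14·5^m = 3·(-2)^{m+1} + 4·5^m − 14·5^m = 3·(-2)^{m+1} − 10·5^m = 3·(-2)^{m+1} − 2·5^{m+1}.
This completes the inductive step, so s[n] = 3·(-2)^n − 2·5^n for all n ≥ 0.

s[n] = 3·(-2)^n − 2·5^n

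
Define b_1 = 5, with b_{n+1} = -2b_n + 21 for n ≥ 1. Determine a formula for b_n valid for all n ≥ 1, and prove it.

Claim: b_n = (-2)^n + 7.

Base case: b_1 = 5, and (-2)^1 + 7 = -2 + 7 = 5.
Assume b_j = (-2)^j + 7 for some j ≥ 1.
Then b_{j+1} = -2b_j + 21 = -2·((-2)^j + 7) + 21 = -2·(-2)^j − 14 + 21 = (-2)^{j+1} + 7.
By induction, b_n = (-2)^n + 7 for all n ≥ 1.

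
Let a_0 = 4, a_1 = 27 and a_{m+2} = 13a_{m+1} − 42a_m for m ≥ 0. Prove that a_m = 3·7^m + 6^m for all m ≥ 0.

Base cases: a_0 = 4 and 3·7^0 + 6^0 = 4; a_1 = 27 and 3·7^1 + 6^1 = 27.
Assume a_i = 3·7^i + 6^i for all 0 ≤ i ≤ j, where j ≥ 1.
Then a_{j+1} = 13a_j − 42a_{j−1} = 13·(3·7^j + 6^j) − 42·(3·7^{j−1} + 6^{j−1}) = 3·(13·7 − 42)7^{j−1} + (13·6 − 42)6^{j−1} = 147·7^{j−1} + 36·6^{j−1} = 3·7^{j+1} + 6^{j+1}.
Hence a_m = 3·7^m + 6^m for every m ≥ 0, by strong induction.

a_m = 3·7^m + 6^m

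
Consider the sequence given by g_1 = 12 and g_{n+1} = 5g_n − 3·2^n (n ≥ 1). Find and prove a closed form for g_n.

Claim: g_n = 2·5^n + 2^n.

Base case: g_1 = 12, and 2·5^1 + 2^1 = 10 + 2 = 12.
Assume g_r = 2·5^r + 2^r for some r ≥ 1.
Then g_{r+1} = 5g_r − 3·2^r = 5·(2·5^r + 2^r) − 3·2^r = 2·5^{r+1} + 5·2^r − 3·2^r = 2·5^{r+1} + 2·2^r = 2·5^{r+1} + 2^{r+1}.
So the formula holds for r+1, and by induction g_n = 2·5^n + 2^n for all n ≥ 1.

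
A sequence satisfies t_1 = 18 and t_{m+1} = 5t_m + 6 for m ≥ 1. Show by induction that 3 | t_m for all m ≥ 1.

Base case: t_1 = 18 = 3·6, so 3 | t_1.
Assume 3 | t_k, so t_k = 3s for some integer s.
Then t_{k+1} = 5t_k + 6 = 5·(3s) + 6 = 3(5s + 2), so 3 | t_{k+1}.
So the property holds for k+1, and by induction 3 | t_m for all m ≥ 1.

3 | t_m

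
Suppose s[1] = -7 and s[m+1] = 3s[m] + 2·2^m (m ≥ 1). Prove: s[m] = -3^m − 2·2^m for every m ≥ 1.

Base case: s[1] = -7, and -3^1 − 2·2^1 = -3 − 4 = -7.
Assume s[r] = -3^r − 2·2^r for some r ≥ 1.
Then s[r+1] = 3s[r] + 2·2^r = 3·(-3^r − 2·2^r) + 2·2^r = -3^{r+1} − 6·2^r + 2·2^r = -3^{r+1} − 4·2^r = -3^{r+1} − 2·2^{r+1}.
By induction, s[m] = -3^m − 2·2^m for all m ≥ 1.

s[m] = -3^m − 2·2^m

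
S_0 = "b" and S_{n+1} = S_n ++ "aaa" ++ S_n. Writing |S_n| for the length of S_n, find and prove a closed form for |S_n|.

Claim: |S_n| = 2^{n+2} − 3.

Base case: |S_0| = 1, and 2^{0+2} − 3 = 1.
Assume |S_r| = 2^{r+2} − 3.
Then |S_{r+1}| = |S_r| + 3 + |S_r| = 2|S_r| + 3 = 2(2^{r+2} − 3) + 3 = 2^{r+3} − 6 + 3 = 2^{r+3} − 3.
This completes the inductive step, so |S_n| = 2^{n+2} − 3 for all n ≥ 0.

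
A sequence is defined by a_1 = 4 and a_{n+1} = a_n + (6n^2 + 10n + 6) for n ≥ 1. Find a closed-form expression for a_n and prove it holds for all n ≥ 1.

Claim: a_n = 2n^3 + 2n^2 + 2n − 2.

Base case: a_1 = 4, and 2·1^3 + 2·1^2 + 2·1 − 2 = 4.
Assume a_m = 2m^3 + 2m^2 + 2m − 2.
Then a_{m+1} = a_m + (6m^2 + 10m + 6) = (2m^3 + 2m^2 + 2m − 2) + (6m^2 + 10m + 6) = 2m^3 + 8m^2 + 12m + 4,
and 2·(m+1)^3 + 2·(m+1)^2 + 2·(m+1) − 2 = 2m^3 + 8m^2 + 12m + 4.
By induction, a_n = 2n^3 + 2n^2 + 2n − 2 for all n ≥ 1.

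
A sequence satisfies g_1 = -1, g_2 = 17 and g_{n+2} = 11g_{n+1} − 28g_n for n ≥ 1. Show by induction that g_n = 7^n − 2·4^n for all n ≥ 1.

Base cases: g_1 = -1 and 7^1 − 2·4^1 = -1; g_2 = 17 and 7^2 − 2·4^2 = 17.
Assume g_i = 7^i − 2·4^i for all 1 ≤ i ≤ j, where j ≥ 2.
Then g_{j+1} = 11g_j − 28g_{j−1} = 11·(7^j − 2·4^j) − 28·(7^{j−1} − 2·4^{j−1}) = (11·7 − 28)7^{j−1} − 2·(11·4 − 28)4^{j−1} = 49·7^{j−1} − 32·4^{j−1} = 7^{j+1} − 2·4^{j+1}.
So the formula holds for j+1, and by strong induction g_n = 7^n − 2·4^n for all n ≥ 1.

g_n = 7^n − 2·4^n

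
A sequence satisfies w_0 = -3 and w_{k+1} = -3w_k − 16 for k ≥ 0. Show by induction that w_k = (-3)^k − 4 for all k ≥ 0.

Base case: w_0 = -3, and (-3)^0 − 4 = 1 − 4 = -3.
Assume w_m = (-3)^m − 4 for some m ≥ 0.
Then w_{m+1} = -3w_m − 16 = -3·((-3)^m − 4) − 16 = -3·(-3)^m + 12 − 16 = (-3)^{m+1} − 4.
This completes the inductive step, so w_k = (-3)^k − 4 for all k ≥ 0.

w_k = (-3)^k − 4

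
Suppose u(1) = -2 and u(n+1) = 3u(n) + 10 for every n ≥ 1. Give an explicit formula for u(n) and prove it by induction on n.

Claim: u(n) = 3^n − 5.

Base case: u(1) = -2, and 3^1 − 5 = 3 − 5 = -2.
Assume u(k) = 3^k − 5 for some k ≥ 1.
Then u(k+1) = 3u(k) + 10 = 3·(3^k − 5) + 10 = 3^{k+1} − 15 + 10 = 3^{k+1} − 5.
This completes the inductive step, so u(n) = 3^n − 5 for all n ≥ 1.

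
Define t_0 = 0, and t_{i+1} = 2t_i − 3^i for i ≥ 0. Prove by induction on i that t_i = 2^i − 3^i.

Base case: t_0 = 0, and 2^0 − 3^0 = 1 − 1 = 0.
Assume t_j = 2^j − 3^j for some j ≥ 0.
Then t_{j+1} = 2t_j − 3^j = 2·(2^j − 3^j) − 3^j = 2^{j+1} − 2·3^j − 3^j = 2^{j+1} − 3·3^j = 2^{j+1} − 3^{j+1}.
This completes the inductive step, so t_i = 2^i − 3^i for all i ≥ 0.

t_i = 2^i − 3^i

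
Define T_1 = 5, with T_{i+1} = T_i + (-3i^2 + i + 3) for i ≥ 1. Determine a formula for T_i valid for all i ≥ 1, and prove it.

Claim: T_i = -i^3 + 2i^2 + 2i + 2.

Base case: T_1 = 5, and -1^3 + 2·1^2 + 2·1 + 2 = 5.
Assume T_r = -r^3 + 2r^2 + 2r + 2.
Then T_{r+1} = T_r + (-3r^2 + r + 3) = (-r^3 + 2r^2 + 2r + 2) + (-3r^2 + r + 3) = -r^3 − r^2 + 3r + 5,
and -(r+1)^3 + 2·(r+1)^2 + 2·(r+1) + 2 = -r^3 − r^2 + 3r + 5.
Hence T_i = -i^3 + 2i^2 + 2i + 2 for every i ≥ 1, by induction.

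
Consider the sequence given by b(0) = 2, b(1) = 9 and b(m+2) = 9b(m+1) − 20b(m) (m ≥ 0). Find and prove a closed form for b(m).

Claim: b(m) = 4^m + 5^m.

Base cases: b(0) = 2 and 4^0 + 5^0 = 2; b(1) = 9 and 4^1 + 5^1 = 9.
Assume b(j) = 4^j + 5^j for all 0 ≤ j ≤ r, where r ≥ 1.
Then b(r+1) = 9b(r) − 20b(r−1) = 9·(4^r + 5^r) − 20·(4^{r−1} + 5^{r−1}) = (9·4 − 20)4^{r−1} + (9·5 − 20)5^{r−1} = 16·4^{r−1} + 25·5^{r−1} = 4^{r+1} + 5^{r+1}.
Hence b(m) = 4^m + 5^m for every m ≥ 0, by strong induction.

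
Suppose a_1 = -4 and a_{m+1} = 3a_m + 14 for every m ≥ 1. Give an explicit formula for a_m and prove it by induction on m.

Claim: a_m = 3^m − 7.

Base case: a_1 = -4, and 3^1 − 7 = 3 − 7 = -4.
Assume a_r = 3^r − 7 for some r ≥ 1.
Then a_{r+1} = 3a_r + 14 = 3·(3^r − 7) + 14 = 3^{r+1} − 21 + 14 = 3^{r+1} − 7.
So the formula holds for r+1, and by induction a_m = 3^m − 7 for all m ≥ 1.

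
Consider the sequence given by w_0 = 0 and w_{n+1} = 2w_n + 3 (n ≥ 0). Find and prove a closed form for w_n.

Claim: w_n = 3·2^n − 3.

Base case: w_0 = 0, and 3·2^0 − 3 = 3 − 3 = 0.
Assume w_r = 3·2^r − 3 for some r ≥ 0.
Then w_{r+1} = 2w_r + 3 = 2·(3·2^r − 3) + 3 = 6·2^r − 6 + 3 = 3·2^{r+1} − 3.
By induction, w_n = 3·2^n − 3 for all n ≥ 0.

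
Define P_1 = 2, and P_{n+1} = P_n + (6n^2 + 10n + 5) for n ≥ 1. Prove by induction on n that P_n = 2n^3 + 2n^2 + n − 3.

Base case: P_1 = 2, and 2·1^3 + 2·1^2 + 1 − 3 = 2.
Assume P_j = 2j^3 + 2j^2 + j − 3.
Then P_{j+1} = P_j + (6j^2 + 10j + 5) = (2j^3 + 2j^2 + j − 3) + (6j^2 + 10j + 5) = 2j^3 + 8j^2 + 11j + 2,
and 2·(j+1)^3 + 2·(j+1)^2 + (j+1) − 3 = 2j^3 + 8j^2 + 11j + 2.
This completes the inductive step, so P_n = 2n^3 + 2n^2 + n − 3 for all n ≥ 1.

P_n = 2n^3 + 2n^2 + n − 3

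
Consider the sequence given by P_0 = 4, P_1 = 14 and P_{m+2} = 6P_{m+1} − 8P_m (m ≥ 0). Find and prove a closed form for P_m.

Claim: P_m = 3·4^m + 2^m.

Base cases: P_0 = 4 and 3·4^0 + 2^0 = 4; P_1 = 14 and 3·4^1 + 2^1 = 14.
Assume P_j = 3·4^j + 2^j for all 0 ≤ j ≤ r, where r ≥ 1.
Then P_{r+1} = 6P_r − 8P_{r−1} = 6·(3·4^r + 2^r) − 8·(3·4^{r−1} + 2^{r−1}) = 3·(6·4 − 8)4^{r−1} + (6·2 − 8)2^{r−1} = 48·4^{r−1} + 4·2^{r−1} = 3·4^{r+1} + 2^{r+1}.
This completes the inductive step, so P_m = 3·4^m + 2^m for all m ≥ 0.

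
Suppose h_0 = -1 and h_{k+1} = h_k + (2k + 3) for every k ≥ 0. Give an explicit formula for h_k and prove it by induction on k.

Claim: h_k = k^2 + 2k − 1.

Base case: h_0 = -1, and 0^2 + 2·0 − 1 = -1.
Assume h_r = r^2 + 2r − 1.
Then h_{r+1} = h_r + (2r + 3) = (r^2 + 2r − 1) + (2r + 3) = r^2 + 4r + 2,
and (r+1)^2 + 2·(r+1) − 1 = r^2 + 4r + 2.
Hence h_k = k^2 + 2k − 1 for every k ≥ 0, by induction.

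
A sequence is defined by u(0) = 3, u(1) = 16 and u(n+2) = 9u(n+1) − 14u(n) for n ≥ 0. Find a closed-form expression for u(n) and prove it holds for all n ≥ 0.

Claim: u(n) = 2^n + 2·7^n.

Base cases: u(0) = 3 and 2^0 + 2·7^0 = 3; u(1) = 16 and 2^1 + 2·7^1 = 16.
Assume u(j) = 2^j + 2·7^j for all 0 ≤ j ≤ k, where k ≥ 1.
Then u(k+1) = 9u(k) − 14u(k−1) = 9·(2^k + 2·7^k) − 14·(2^{k−1} + 2·7^{k−1}) = (9·2 − 14)2^{k−1} + 2·(9·7 − 14)7^{k−1} = 4·2^{k−1} + 98·7^{k−1} = 2^{k+1} + 2·7^{k+1}.
This completes the inductive step, so u(n) = 2^n + 2·7^n for all n ≥ 0.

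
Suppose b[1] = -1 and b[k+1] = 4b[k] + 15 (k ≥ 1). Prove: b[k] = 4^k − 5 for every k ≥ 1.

Base case: b[1] = -1, and 4^1 − 5 = 4 − 5 = -1.
Assume b[j] = 4^j − 5 for some j ≥ 1.
Then b[j+1] = 4b[j] + 15 = 4·(4^j − 5) + 15 = 4^{j+1} − 20 + 15 = 4^{j+1} − 5.
By induction, b[k] = 4^k − 5 for all k ≥ 1.

b[k] = 4^k − 5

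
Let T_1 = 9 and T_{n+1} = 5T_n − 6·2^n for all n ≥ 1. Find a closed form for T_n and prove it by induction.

Claim: T_n = 5^n + 2·2^n.

Base case: T_1 = 9, and 5^1 + 2·2^1 = 5 + 4 = 9.
Assume T_j = 5^j + 2·2^j for some j ≥ 1.
Then T_{j+1} = 5T_j − 6·2^j = 5·(5^j + 2·2^j) − 6·2^j = 5^{j+1} + 10·2^j − 6·2^j = 5^{j+1} + 4·2^j = 5^{j+1} + 2·2^{j+1}.
Hence T_n = 5^n + 2·2^n for every n ≥ 1, by induction.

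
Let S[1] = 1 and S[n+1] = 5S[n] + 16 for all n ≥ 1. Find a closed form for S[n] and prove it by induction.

Claim: S[n] = 5^n − 4.

Base case: S[1] = 1, and 5^1 − 4 = 5 − 4 = 1.
Assume S[j] = 5^j − 4 for some j ≥ 1.
Then S[j+1] = 5S[j] + 16 = 5·(5^j − 4) + 16 = 5^{j+1} − 20 + 16 = 5^{j+1} − 4.
Hence S[n] = 5^n − 4 for every n ≥ 1, by induction.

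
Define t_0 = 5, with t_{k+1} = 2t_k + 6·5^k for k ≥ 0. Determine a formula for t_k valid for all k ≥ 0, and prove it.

Claim: t_k = 3·2^k + 2·5^k.

Base case: t_0 = 5, and 3·2^0 + 2·5^0 = 3 + 2 = 5.
Assume t_r = 3·2^r + 2·5^r for some r ≥ 0.
Then t_{r+1} = 2t_r + 6·5^r = 2·(3·2^r + 2·5^r) + 6·5^r = 3·2^{r+1} + 4·5^r + 6·5^r = 3·2^{r+1} + 10·5^r = 3·2^{r+1} + 2·5^{r+1}.
This completes the inductive step, so t_k = 3·2^k + 2·5^k for all k ≥ 0.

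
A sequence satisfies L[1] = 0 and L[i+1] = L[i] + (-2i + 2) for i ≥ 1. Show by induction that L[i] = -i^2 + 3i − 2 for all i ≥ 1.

Base case: L[1] = 0, and -1^2 + 3·1 − 2 = 0.
Assume L[m] = -m^2 + 3m − 2.
Then L[m+1] = L[m] + (-2m + 2) = (-m^2 + 3m − 2) + (-2m + 2) = -m^2 + m,
and -(m+1)^2 + 3·(m+1) − 2 = -m^2 + m.
This completes the inductive step, so L[i] = -i^2 + 3i − 2 for all i ≥ 1.

L[i] = -i^2 + 3i − 2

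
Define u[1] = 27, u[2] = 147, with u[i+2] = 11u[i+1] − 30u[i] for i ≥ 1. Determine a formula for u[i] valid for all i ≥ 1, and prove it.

Claim: u[i] = 3·5^i + 2·6^i.

Base cases: u[1] = 27 and 3·5^1 + 2·6^1 = 27; u[2] = 147 and 3·5^2 + 2·6^2 = 147.
Assume u[j] = 3·5^j + 2·6^j for all 1 ≤ j ≤ k, where k ≥ 2.
Then u[k+1] = 11u[k] − 30u[k−1] = 11·(3·5^k + 2·6^k) − 30·(3·5^{k−1} + 2·6^{k−1}) = 3·(11·5 − 30)5^{k−1} + 2·(11·6 − 30)6^{k−1} = 75·5^{k−1} + 72·6^{k−1} = 3·5^{k+1} + 2·6^{k+1}.
Hence u[i] = 3·5^i + 2·6^i for every i ≥ 1, by strong induction.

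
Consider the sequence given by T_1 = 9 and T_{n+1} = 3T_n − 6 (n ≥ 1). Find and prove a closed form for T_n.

Claim: T_n = 2·3^n + 3.

Base case: T_1 = 9, and 2·3^1 + 3 = 6 + 3 = 9.
Assume T_r = 2·3^r + 3 for some r ≥ 1.
Then T_{r+1} = 3T_r − 6 = 3·(2·3^r + 3) − 6 = 6·3^r + 9 − 6 = 2·3^{r+1} + 3.
This completes the inductive step, so T_n = 2·3^n + 3 for all n ≥ 1.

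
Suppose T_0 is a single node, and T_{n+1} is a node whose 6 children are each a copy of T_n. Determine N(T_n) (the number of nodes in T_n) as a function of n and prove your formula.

Claim: N(T_n) = (6^{n+1} − 1)/5.

Base case: N(T_0) = 1, and (6^{0+1} − 1)/5 = 1.
Assume N(T_m) = (6^{m+1} − 1)/5.
Then N(T_{m+1}) = 1 + 6N(T_m) = 1 + 6·(6^{m+1} − 1)/5 = 1 + (6^{m+2} − 6)/5 = (5 + 6^{m+2} − 6)/5 = (6^{m+2} − 1)/5.
By induction, N(T_n) = (6^{n+1} − 1)/5 for all n ≥ 0.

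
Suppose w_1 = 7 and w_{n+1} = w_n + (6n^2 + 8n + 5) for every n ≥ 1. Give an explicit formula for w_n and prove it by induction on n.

Claim: w_n = 2n^3 + n^2 + 2n + 2.

Base case: w_1 = 7, and 2·1^3 + 1^2 + 2·1 + 2 = 7.
Assume w_r = 2r^3 + r^2 + 2r + 2.
Then w_{r+1} = w_r + (6r^2 + 8r + 5) = (2r^3 + r^2 + 2r + 2) + (6r^2 + 8r + 5) = 2r^3 + 7r^2 + 10r + 7,
and 2·(r+1)^3 + (r+1)^2 + 2·(r+1) + 2 = 2r^3 + 7r^2 + 10r + 7.
Hence w_n = 2n^3 + n^2 + 2n + 2 for every n ≥ 1, by induction.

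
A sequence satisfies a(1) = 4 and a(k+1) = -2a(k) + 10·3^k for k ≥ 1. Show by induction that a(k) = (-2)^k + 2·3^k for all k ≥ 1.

Base case: a(1) = 4, and (-2)^1 + 2·3^1 = -2 + 6 = 4.
Assume a(m) = (-2)^m + 2·3^m for some m ≥ 1.
Then a(m+1) = -2a(m) + 10·3^m = -2·((-2)^m + 2·3^m) + 10·3^m = (-2)^{m+1} − 4·3^m + 10·3^m = (-2)^{m+1} + 6·3^m = (-2)^{m+1} + 2·3^{m+1}.
So the formula holds for m+1, and by induction a(k) = (-2)^k + 2·3^k for all k ≥ 1.

a(k) = (-2)^k + 2·3^k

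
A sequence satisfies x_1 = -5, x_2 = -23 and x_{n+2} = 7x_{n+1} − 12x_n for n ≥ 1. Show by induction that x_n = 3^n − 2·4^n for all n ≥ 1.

Base cases: x_1 = -5 and 3^1 − 2·4^1 = -5; x_2 = -23 and 3^2 − 2·4^2 = -23.
Assume x_j = 3^j − 2·4^j for all 1 ≤ j ≤ r, where r ≥ 2.
Then x_{r+1} = 7x_r − 12x_{r−1} = 7·(3^r − 2·4^r) − 12·(3^{r−1} − 2·4^{r−1}) = (7·3 − 12)3^{r−1} − 2·(7·4 − 12)4^{r−1} = 9·3^{r−1} − 32·4^{r−1} = 3^{r+1} − 2·4^{r+1}.
So the formula holds for r+1, and by strong induction x_n = 3^n − 2·4^n for all n ≥ 1.

x_n = 3^n − 2·4^n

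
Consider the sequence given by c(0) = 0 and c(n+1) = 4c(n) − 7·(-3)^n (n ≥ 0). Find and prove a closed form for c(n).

Claim: c(n) = -4^n + (-3)^n.

Base case: c(0) = 0, and -4^0 + (-3)^0 = -1 + 1 = 0.
Assume c(k) = -4^k + (-3)^k for some k ≥ 0.
Then c(k+1) = 4c(k) − 7·(-3)^k = 4·(-4^k + (-3)^k) − 7·(-3)^k = -4^{k+1} + 4·(-3)^k − 7·(-3)^k = -4^{k+1} − 3·(-3)^k = -4^{k+1} + (-3)^{k+1}.
Hence c(n) = -4^n + (-3)^n for every n ≥ 0, by induction.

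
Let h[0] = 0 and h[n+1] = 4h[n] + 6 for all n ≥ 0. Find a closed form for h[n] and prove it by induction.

Claim: h[n] = 2·4^n − 2.

Base case: h[0] = 0, and 2·4^0 − 2 = 2 − 2 = 0.
Assume h[m] = 2·4^m − 2 for some m ≥ 0.
Then h[m+1] = 4h[m] + 6 = 4·(2·4^m − 2) + 6 = 8·4^m − 8 + 6 = 2·4^{m+1} − 2.
This completes the inductive step, so h[n] = 2·4^n − 2 for all n ≥ 0.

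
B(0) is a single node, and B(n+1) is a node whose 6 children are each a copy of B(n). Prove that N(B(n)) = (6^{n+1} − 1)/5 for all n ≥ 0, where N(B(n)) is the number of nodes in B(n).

Base case: N(B(0)) = 1, and (6^{0+1} − 1)/5 = 1.
Assume N(B(r)) = (6^{r+1} − 1)/5.
Then N(B(r+1)) = 1 + 6N(B(r)) = 1 + 6·(6^{r+1} − 1)/5 = 1 + (6^{r+2} − 6)/5 = (5 + 6^{r+2} − 6)/5 = (6^{r+2} − 1)/5.
So the formula holds for r+1, and by induction N(B(n)) = (6^{n+1} − 1)/5 for all n ≥ 0.

N(B(n)) = (6^{n+1} − 1)/5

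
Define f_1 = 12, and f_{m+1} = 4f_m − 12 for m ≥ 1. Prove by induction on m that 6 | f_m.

Base case: f_1 = 12 = 6·2, so 6 | f_1.
Assume 6 | f_k, so f_k = 6t for some integer t.
Then f_{k+1} = 4f_k − 12 = 4·(6t) − 12 = 6(4t − 2), so 6 | f_{k+1}.
By induction, 6 | f_m for all m ≥ 1.

6 | f_m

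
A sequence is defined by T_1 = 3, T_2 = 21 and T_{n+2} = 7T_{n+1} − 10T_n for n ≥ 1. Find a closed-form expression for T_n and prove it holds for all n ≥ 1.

Claim: T_n = -2^n + 5^n.

Base cases: T_1 = 3 and -2^1 + 5^1 = 3; T_2 = 21 and -2^2 + 5^2 = 21.
Assume T_j = -2^j + 5^j for all 1 ≤ j ≤ m, where m ≥ 2.
Then T_{m+1} = 7T_m − 10T_{m−1} = 7·(-2^m + 5^m) − 10·(-2^{m−1} + 5^{m−1}) = -(7·2 − 10)2^{m−1} + (7·5 − 10)5^{m−1} = -4·2^{m−1} + 25·5^{m−1} = -2^{m+1} + 5^{m+1}.
By strong induction, T_n = -2^n + 5^n for all n ≥ 1.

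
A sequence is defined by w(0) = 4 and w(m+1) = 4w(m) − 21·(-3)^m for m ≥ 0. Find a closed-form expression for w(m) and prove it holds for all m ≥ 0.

Claim: w(m) = 4^m + 3·(-3)^m.

Base case: w(0) = 4, and 4^0 + 3·(-3)^0 = 1 + 3 = 4.
Assume w(j) = 4^j + 3·(-3)^j for some j ≥ 0.
Then w(j+1) = 4w(j) − 21·(-3)^j = 4·(4^j + 3·(-3)^j) − 21·(-3)^j = 4^{j+1} + 12·(-3)^j − 21·(-3)^j = 4^{j+1} − 9·(-3)^j = 4^{j+1} + 3·(-3)^{j+1}.
Hence w(m) = 4^m + 3·(-3)^m for every m ≥ 0, by induction.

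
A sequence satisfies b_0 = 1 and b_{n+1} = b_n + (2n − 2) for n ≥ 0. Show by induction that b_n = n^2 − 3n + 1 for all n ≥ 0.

Base case: b_0 = 1, and 0^2 − 3·0 + 1 = 1.
Assume b_j = j^2 − 3j + 1.
Then b_{j+1} = b_j + (2j − 2) = (j^2 − 3j + 1) + (2j − 2) = j^2 − j − 1,
and (j+1)^2 − 3·(j+1) + 1 = j^2 − j − 1.
Hence b_n = n^2 − 3n + 1 for every n ≥ 0, by induction.

b_n = n^2 − 3n + 1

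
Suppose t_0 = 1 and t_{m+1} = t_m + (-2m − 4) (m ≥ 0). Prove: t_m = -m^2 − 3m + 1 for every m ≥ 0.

Base case: t_0 = 1, and -0^2 − 3·0 + 1 = 1.
Assume t_j = -j^2 − 3j + 1.
Then t_{j+1} = t_j + (-2j − 4) = (-j^2 − 3j + 1) + (-2j − 4) = -j^2 − 5j − 3,
and -(j+1)^2 − 3·(j+1) + 1 = -j^2 − 5j − 3.
This completes the inductive step, so t_m = -m^2 − 3m + 1 for all m ≥ 0.

t_m = -m^2 − 3m + 1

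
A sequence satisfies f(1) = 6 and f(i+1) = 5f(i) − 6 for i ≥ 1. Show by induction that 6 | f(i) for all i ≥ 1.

Base case: f(1) = 6 = 6·1, so 6 | f(1).
Assume 6 | f(j), so f(j) = 6t for some integer t.
Then f(j+1) = 5f(j) − 6 = 5·(6t) − 6 = 6(5t − 1), so 6 | f(j+1).
Hence 6 | f(i) for every i ≥ 1, by induction.

6 | f(i)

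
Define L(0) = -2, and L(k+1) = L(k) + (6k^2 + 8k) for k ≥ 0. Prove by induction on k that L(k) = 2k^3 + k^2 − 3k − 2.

Base case: L(0) = -2, and 2·0^3 + 0^2 − 3·0 − 2 = -2.
Assume L(j) = 2j^3 + j^2 − 3j − 2.
Then L(j+1) = L(j) + (6j^2 + 8j) = (2j^3 + j^2 − 3j − 2) + (6j^2 + 8j) = 2j^3 + 7j^2 + 5j − 2,
and 2·(j+1)^3 + (j+1)^2 − 3·(j+1) − 2 = 2j^3 + 7j^2 + 5j − 2.
This completes the inductive step, so L(k) = 2k^3 + k^2 − 3k − 2 for all k ≥ 0.

L(k) = 2k^3 + k^2 − 3k − 2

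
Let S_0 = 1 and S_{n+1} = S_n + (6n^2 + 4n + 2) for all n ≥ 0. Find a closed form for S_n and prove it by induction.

Claim: S_n = 2n^3 − n^2 + n + 1.

Base case: S_0 = 1, and 2·0^3 − 0^2 + 0 + 1 = 1.
Assume S_m = 2m^3 − m^2 + m + 1.
Then S_{m+1} = S_m + (6m^2 + 4m + 2) = (2m^3 − m^2 + m + 1) + (6m^2 + 4m + 2) = 2m^3 + 5m^2 + 5m + 3,
and 2·(m+1)^3 − (m+1)^2 + (m+1) + 1 = 2m^3 + 5m^2 + 5m + 3.
By induction, S_n = 2n^3 − n^2 + n + 1 for all n ≥ 0.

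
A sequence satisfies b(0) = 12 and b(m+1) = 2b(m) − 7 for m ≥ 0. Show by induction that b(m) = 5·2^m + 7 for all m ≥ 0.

Base case: b(0) = 12, and 5·2^0 + 7 = 5 + 7 = 12.
Assume b(r) = 5·2^r + 7 for some r ≥ 0.
Then b(r+1) = 2b(r) − 7 = 2·(5·2^r + 7) − 7 = 10·2^r + 14 − 7 = 5·2^{r+1} + 7.
This completes the inductive step, so b(m) = 5·2^m + 7 for all m ≥ 0.

b(m) = 5·2^m + 7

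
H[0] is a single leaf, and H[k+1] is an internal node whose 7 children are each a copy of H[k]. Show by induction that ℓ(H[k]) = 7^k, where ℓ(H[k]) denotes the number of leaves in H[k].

Base case: ℓ(H[0]) = 1, and 7^0 = 1.
Assume ℓ(H[m]) = 7^m.
Then ℓ(H[m+1]) = 7·ℓ(H[m]) = 7·7^m = 7^{m+1}.
Hence ℓ(H[k]) = 7^k for every k ≥ 0, by induction.

ℓ(H[k]) = 7^k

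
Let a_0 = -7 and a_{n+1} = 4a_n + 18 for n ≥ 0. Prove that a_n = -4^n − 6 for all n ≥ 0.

Base case: a_0 = -7, and -4^0 − 6 = -1 − 6 = -7.
Assume a_k = -4^k − 6 for some k ≥ 0.
Then a_{k+1} = 4a_k + 18 = 4·(-4^k − 6) + 18 = -4^{k+1} − 24 + 18 = -4^{k+1} − 6.
So the formula holds for k+1, and by induction a_n = -4^n − 6 for all n ≥ 0.

a_n = -4^n − 6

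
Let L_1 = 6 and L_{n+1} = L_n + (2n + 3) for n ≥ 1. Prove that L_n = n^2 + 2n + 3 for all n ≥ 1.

Base case: L_1 = 6, and 1^2 + 2·1 + 3 = 6.
Assume L_r = r^2 + 2r + 3.
Then L_{r+1} = L_r + (2r + 3) = (r^2 + 2r + 3) + (2r + 3) = r^2 + 4r + 6,
and (r+1)^2 + 2·(r+1) + 3 = r^2 + 4r + 6.
Hence L_n = n^2 + 2n + 3 for every n ≥ 1, by induction.

L_n = n^2 + 2n + 3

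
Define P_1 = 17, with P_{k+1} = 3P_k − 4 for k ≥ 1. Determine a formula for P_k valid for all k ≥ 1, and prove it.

Claim: P_k = 5·3^k + 2.

Base case: P_1 = 17, and 5·3^1 + 2 = 15 + 2 = 17.
Assume P_j = 5·3^j + 2 for some j ≥ 1.
Then P_{j+1} = 3P_j − 4 = 3·(5·3^j + 2) − 4 = 15·3^j + 6 − 4 = 5·3^{j+1} + 2.
Hence P_k = 5·3^k + 2 for every k ≥ 1, by induction.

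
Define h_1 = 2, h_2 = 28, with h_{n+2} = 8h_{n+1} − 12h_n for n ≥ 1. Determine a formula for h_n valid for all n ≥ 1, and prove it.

Claim: h_n = 6^n − 2·2^n.

Base cases: h_1 = 2 and 6^1 − 2·2^1 = 2; h_2 = 28 and 6^2 − 2·2^2 = 28.
Assume h_i = 6^i − 2·2^i for all 1 ≤ i ≤ j, where j ≥ 2.
Then h_{j+1} = 8h_j − 12h_{j−1} = 8·(6^j − 2·2^j) − 12·(6^{j−1} − 2·2^{j−1}) = (8·6 − 12)6^{j−1} − 2·(8·2 − 12)2^{j−1} = 36·6^{j−1} − 8·2^{j−1} = 6^{j+1} − 2·2^{j+1}.
By strong induction, h_n = 6^n − 2·2^n for all n ≥ 1.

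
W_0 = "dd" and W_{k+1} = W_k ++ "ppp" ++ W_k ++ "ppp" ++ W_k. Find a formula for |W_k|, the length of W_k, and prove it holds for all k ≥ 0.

Claim: |W_k| = 5·3^k − 3.

Base case: |W_0| = 2, and 5·3^0 − 3 = 2.
Assume |W_r| = 5·3^r − 3.
Then |W_{r+1}| = 3|W_r| + 6 = 3(5·3^r − 3) + 6 = 5·3^{r+1} − 9 + 6 = 5·3^{r+1} − 3.
By induction, |W_k| = 5·3^k − 3 for all k ≥ 0.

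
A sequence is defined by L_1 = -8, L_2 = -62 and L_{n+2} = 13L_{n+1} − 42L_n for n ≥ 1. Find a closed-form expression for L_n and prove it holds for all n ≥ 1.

Claim: L_n = 6^n − 2·7^n.

Base cases: L_1 = -8 and 6^1 − 2·7^1 = -8; L_2 = -62 and 6^2 − 2·7^2 = -62.
Assume L_j = 6^j − 2·7^j for all 1 ≤ j ≤ r, where r ≥ 2.
Then L_{r+1} = 13L_r − 42L_{r−1} = 13·(6^r − 2·7^r) − 42·(6^{r−1} − 2·7^{r−1}) = (13·6 − 42)6^{r−1} − 2·(13·7 − 42)7^{r−1} = 36·6^{r−1} − 98·7^{r−1} = 6^{r+1} − 2·7^{r+1}.
This completes the inductive step, so L_n = 6^n − 2·7^n for all n ≥ 1.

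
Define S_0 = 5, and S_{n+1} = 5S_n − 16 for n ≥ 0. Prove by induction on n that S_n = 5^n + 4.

Base case: S_0 = 5, and 5^0 + 4 = 1 + 4 = 5.
Assume S_j = 5^j + 4 for some j ≥ 0.
Then S_{j+1} = 5S_j − 16 = 5·(5^j + 4) − 16 = 5^{j+1} + 20 − 16 = 5^{j+1} + 4.
Hence S_n = 5^n + 4 for every n ≥ 0, by induction.

S_n = 5^n + 4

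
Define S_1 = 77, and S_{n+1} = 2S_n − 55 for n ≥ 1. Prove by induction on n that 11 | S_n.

Base case: S_1 = 77 = 11·7, so 11 | S_1.
Assume 11 | S_r, so S_r = 11t for some integer t.
Then S_{r+1} = 2S_r − 55 = 2·(11t) − 55 = 11(2t − 5), so 11 | S_{r+1}.
So the property holds for r+1, and by induction 11 | S_n for all n ≥ 1.

11 | S_n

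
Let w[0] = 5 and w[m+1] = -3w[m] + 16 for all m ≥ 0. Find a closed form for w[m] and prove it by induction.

Claim: w[m] = (-3)^m + 4.

Base case: w[0] = 5, and (-3)^0 + 4 = 1 + 4 = 5.
Assume w[j] = (-3)^j + 4 for some j ≥ 0.
Then w[j+1] = -3w[j] + 16 = -3·((-3)^j + 4) + 16 = -3·(-3)^j − 12 + 16 = (-3)^{j+1} + 4.
Hence w[m] = (-3)^m + 4 for every m ≥ 0, by induction.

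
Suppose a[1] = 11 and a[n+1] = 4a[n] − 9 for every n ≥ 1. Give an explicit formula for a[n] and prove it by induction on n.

Claim: a[n] = 2·4^n + 3.

Base case: a[1] = 11, and 2·4^1 + 3 = 8 + 3 = 11.
Assume a[k] = 2·4^k + 3 for some k ≥ 1.
Then a[k+1] = 4a[k] − 9 = 4·(2·4^k + 3) − 9 = 8·4^k + 12 − 9 = 2·4^{k+1} + 3.
So the formula holds for k+1, and by induction a[n] = 2·4^n + 3 for all n ≥ 1.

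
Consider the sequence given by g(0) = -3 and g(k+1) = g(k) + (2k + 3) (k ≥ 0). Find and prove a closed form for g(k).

Claim: g(k) = k^2 + 2k − 3.

Base case: g(0) = -3, and 0^2 + 2·0 − 3 = -3.
Assume g(m) = m^2 + 2m − 3.
Then g(m+1) = g(m) + (2m + 3) = (m^2 + 2m − 3) + (2m + 3) = m^2 + 4m,
and (m+1)^2 + 2·(m+1) − 3 = m^2 + 4m.
Hence g(k) = k^2 + 2k − 3 for every k ≥ 0, by induction.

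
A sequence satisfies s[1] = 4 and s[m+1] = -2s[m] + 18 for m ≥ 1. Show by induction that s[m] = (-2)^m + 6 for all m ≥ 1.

Base case: s[1] = 4, and (-2)^1 + 6 = -2 + 6 = 4.
Assume s[j] = (-2)^j + 6 for some j ≥ 1.
Then s[j+1] = -2s[j] + 18 = -2·((-2)^j + 6) + 18 = -2·(-2)^j − 12 + 18 = (-2)^{j+1} + 6.
Hence s[m] = (-2)^m + 6 for every m ≥ 1, by induction.

s[m] = (-2)^m + 6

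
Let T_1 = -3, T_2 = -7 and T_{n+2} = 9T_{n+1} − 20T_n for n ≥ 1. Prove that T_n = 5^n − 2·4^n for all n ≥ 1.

Base cases: T_1 = -3 and 5^1 − 2·4^1 = -3; T_2 = -7 and 5^2 − 2·4^2 = -7.
Assume T_j = 5^j − 2·4^j for all 1 ≤ j ≤ k, where k ≥ 2.
Then T_{k+1} = 9T_k − 20T_{k−1} = 9·(5^k − 2·4^k) − 20·(5^{k−1} − 2·4^{k−1}) = (9·5 − 20)5^{k−1} − 2·(9·4 − 20)4^{k−1} = 25·5^{k−1} − 32·4^{k−1} = 5^{k+1} − 2·4^{k+1}.
So the formula holds for k+1, and by strong induction T_n = 5^n − 2·4^n for all n ≥ 1.

T_n = 5^n − 2·4^n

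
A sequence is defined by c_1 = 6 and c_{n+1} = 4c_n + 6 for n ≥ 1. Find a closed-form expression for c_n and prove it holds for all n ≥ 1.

Claim: c_n = 2·4^n − 2.

Base case: c_1 = 6, and 2·4^1 − 2 = 8 − 2 = 6.
Assume c_j = 2·4^j − 2 for some j ≥ 1.
Then c_{j+1} = 4c_j + 6 = 4·(2·4^j − 2) + 6 = 8·4^j − 8 + 6 = 2·4^{j+1} − 2.
So the formula holds for j+1, and by induction c_n = 2·4^n − 2 for all n ≥ 1.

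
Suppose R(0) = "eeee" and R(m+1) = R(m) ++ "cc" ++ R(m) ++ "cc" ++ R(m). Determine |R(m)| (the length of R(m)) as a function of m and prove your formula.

Claim: |R(m)| = 6·3^m − 2.

Base case: |R(0)| = 4, and 6·3^0 − 2 = 4.
Assume |R(r)| = 6·3^r − 2.
Then |R(r+1)| = 3|R(r)| + 4 = 3(6·3^r − 2) + 4 = 6·3^{r+1} − 6 + 4 = 6·3^{r+1} − 2.
By induction, |R(m)| = 6·3^m − 2 for all m ≥ 0.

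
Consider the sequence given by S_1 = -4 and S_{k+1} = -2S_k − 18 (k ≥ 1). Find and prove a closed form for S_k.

Claim: S_k = -(-2)^k − 6.

Base case: S_1 = -4, and -(-2)^1 − 6 = 2 − 6 = -4.
Assume S_r = -(-2)^r − 6 for some r ≥ 1.
Then S_{r+1} = -2S_r − 18 = -2·(-(-2)^r − 6) − 18 = 2·(-2)^r + 12 − 18 = -(-2)^{r+1} − 6.
So the formula holds for r+1, and by induction S_k = -(-2)^k − 6 for all k ≥ 1.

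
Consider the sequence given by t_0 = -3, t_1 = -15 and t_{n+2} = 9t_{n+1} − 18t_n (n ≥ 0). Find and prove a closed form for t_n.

Claim: t_n = -3^n − 2·6^n.

Base cases: t_0 = -3 and -3^0 − 2·6^0 = -3; t_1 = -15 and -3^1 − 2·6^1 = -15.
Assume t_j = -3^j − 2·6^j for all 0 ≤ j ≤ r, where r ≥ 1.
Then t_{r+1} = 9t_r − 18t_{r−1} = 9·(-3^r − 2·6^r) − 18·(-3^{r−1} − 2·6^{r−1}) = -(9·3 − 18)3^{r−1} − 2·(9·6 − 18)6^{r−1} = -9·3^{r−1} − 72·6^{r−1} = -3^{r+1} − 2·6^{r+1}.
So the formula holds for r+1, and by strong induction t_n = -3^n − 2·6^n for all n ≥ 0.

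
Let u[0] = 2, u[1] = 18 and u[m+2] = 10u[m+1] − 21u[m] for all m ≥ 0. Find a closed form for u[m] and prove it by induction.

Claim: u[m] = 3·7^m − 3^m.

Base cases: u[0] = 2 and 3·7^0 − 3^0 = 2; u[1] = 18 and 3·7^1 − 3^1 = 18.
Assume u[j] = 3·7^j − 3^j for all 0 ≤ j ≤ k, where k ≥ 1.
Then u[k+1] = 10u[k] − 21u[k−1] = 10·(3·7^k − 3^k) − 21·(3·7^{k−1} − 3^{k−1}) = 3·(10·7 − 21)7^{k−1} − (10·3 − 21)3^{k−1} = 147·7^{k−1} − 9·3^{k−1} = 3·7^{k+1} − 3^{k+1}.
Hence u[m] = 3·7^m − 3^m for every m ≥ 0, by strong induction.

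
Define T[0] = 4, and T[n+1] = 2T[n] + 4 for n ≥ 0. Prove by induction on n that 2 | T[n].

Base case: T[0] = 4 = 2·2, so 2 | T[0].
Assume 2 | T[r], so T[r] = 2t for some integer t.
Then T[r+1] = 2T[r] + 4 = 2·(2t) + 4 = 2(2t + 2), so 2 | T[r+1].
Hence 2 | T[n] for every n ≥ 0, by induction.

2 | T[n]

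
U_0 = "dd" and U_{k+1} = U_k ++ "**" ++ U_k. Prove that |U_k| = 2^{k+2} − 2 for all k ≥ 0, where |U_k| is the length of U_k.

Base case: |U_0| = 2, and 2^{0+2} − 2 = 2.
Assume |U_j| = 2^{j+2} − 2.
Then |U_{j+1}| = |U_j| + 2 + |U_j| = 2|U_j| + 2 = 2(2^{j+2} − 2) + 2 = 2^{j+3} − 4 + 2 = 2^{j+3} − 2.
So the formula holds for j+1, and by induction |U_k| = 2^{k+2} − 2 for all k ≥ 0.

|U_k| = 2^{k+2} − 2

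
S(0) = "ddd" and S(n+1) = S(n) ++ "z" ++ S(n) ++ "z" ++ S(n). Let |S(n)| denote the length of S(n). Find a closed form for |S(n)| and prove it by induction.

Claim: |S(n)| = 4·3^n − 1.

Base case: |S(0)| = 3, and 4·3^0 − 1 = 3.
Assume |S(j)| = 4·3^j − 1.
Then |S(j+1)| = 3|S(j)| + 2 = 3(4·3^j − 1) + 2 = 4·3^{j+1} − 3 + 2 = 4·3^{j+1} − 1.
So the formula holds for j+1, and by induction |S(n)| = 4·3^n − 1 for all n ≥ 0.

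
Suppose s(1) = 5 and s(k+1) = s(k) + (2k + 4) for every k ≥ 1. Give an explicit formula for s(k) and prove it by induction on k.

Claim: s(k) = k^2 + 3k + 1.

Base case: s(1) = 5, and 1^2 + 3·1 + 1 = 5.
Assume s(j) = j^2 + 3j + 1.
Then s(j+1) = s(j) + (2j + 4) = (j^2 + 3j + 1) + (2j + 4) = j^2 + 5j + 5,
and (j+1)^2 + 3·(j+1) + 1 = j^2 + 5j + 5.
By induction, s(k) = k^2 + 3k + 1 for all k ≥ 1.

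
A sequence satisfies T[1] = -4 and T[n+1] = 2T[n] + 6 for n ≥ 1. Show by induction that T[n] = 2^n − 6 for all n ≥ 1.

Base case: T[1] = -4, and 2^1 − 6 = 2 − 6 = -4.
Assume T[k] = 2^k − 6 for some k ≥ 1.
Then T[k+1] = 2T[k] + 6 = 2·(2^k − 6) + 6 = 2^{k+1} − 12 + 6 = 2^{k+1} − 6.
So the formula holds for k+1, and by induction T[n] = 2^n − 6 for all n ≥ 1.

T[n] = 2^n − 6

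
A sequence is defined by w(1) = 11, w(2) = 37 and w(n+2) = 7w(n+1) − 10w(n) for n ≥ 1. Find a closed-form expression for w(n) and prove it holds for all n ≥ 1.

Claim: w(n) = 3·2^n + 5^n.

Base cases: w(1) = 11 and 3·2^1 + 5^1 = 11; w(2) = 37 and 3·2^2 + 5^2 = 37.
Assume w(j) = 3·2^j + 5^j for all 1 ≤ j ≤ m, where m ≥ 2.
Then w(m+1) = 7w(m) − 10w(m−1) = 7·(3·2^m + 5^m) − 10·(3·2^{m−1} + 5^{m−1}) = 3·(7·2 − 10)2^{m−1} + (7·5 − 10)5^{m−1} = 12·2^{m−1} + 25·5^{m−1} = 3·2^{m+1} + 5^{m+1}.
So the formula holds for m+1, and by strong induction w(n) = 3·2^n + 5^n for all n ≥ 1.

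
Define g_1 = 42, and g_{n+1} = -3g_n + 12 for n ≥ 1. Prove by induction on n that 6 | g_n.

Base case: g_1 = 42 = 6·7, so 6 | g_1.
Assume 6 | g_r, so g_r = 6t for some integer t.
Then g_{r+1} = -3g_r + 12 = -3·(6t) + 12 = 6(-3t + 2), so 6 | g_{r+1}.
Hence 6 | g_n for every n ≥ 1, by induction.

6 | g_n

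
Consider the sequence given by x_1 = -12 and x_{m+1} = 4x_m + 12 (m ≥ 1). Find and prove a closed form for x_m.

Claim: x_m = -2·4^m − 4.

Base case: x_1 = -12, and -2·4^1 − 4 = -8 − 4 = -12.
Assume x_j = -2·4^j − 4 for some j ≥ 1.
Then x_{j+1} = 4x_j + 12 = 4·(-2·4^j − 4) + 12 = -8·4^j − 16 + 12 = -2·4^{j+1} − 4.
By induction, x_m = -2·4^m − 4 for all m ≥ 1.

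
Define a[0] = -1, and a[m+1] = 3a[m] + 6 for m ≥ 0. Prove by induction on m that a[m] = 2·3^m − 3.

Base case: a[0] = -1, and 2·3^0 − 3 = 2 − 3 = -1.
Assume a[r] = 2·3^r − 3 for some r ≥ 0.
Then a[r+1] = 3a[r] + 6 = 3·(2·3^r − 3) + 6 = 6·3^r − 9 + 6 = 2·3^{r+1} − 3.
So the formula holds for r+1, and by induction a[m] = 2·3^m − 3 for all m ≥ 0.

a[m] = 2·3^m − 3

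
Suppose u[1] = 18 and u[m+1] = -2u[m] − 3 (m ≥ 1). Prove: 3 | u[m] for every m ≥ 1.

Base case: u[1] = 18 = 3·6, so 3 | u[1].
Assume 3 | u[r], so u[r] = 3t for some integer t.
Then u[r+1] = -2u[r] − 3 = -2·(3t) − 3 = 3(-2t − 1), so 3 | u[r+1].
So the property holds for r+1, and by induction 3 | u[m] for all m ≥ 1.

3 | u[m]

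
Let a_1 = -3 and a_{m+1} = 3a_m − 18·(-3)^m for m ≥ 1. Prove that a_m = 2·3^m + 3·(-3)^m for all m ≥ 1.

Base case: a_1 = -3, and 2·3^1 + 3·(-3)^1 = 6 − 9 = -3.
Assume a_j = 2·3^j + 3·(-3)^j for some j ≥ 1.
Then a_{j+1} = 3a_j − 18·(-3)^j = 3·(2·3^j + 3·(-3)^j) − 18·(-3)^j = 2·3^{j+1} + 9·(-3)^j − 18·(-3)^j = 2·3^{j+1} − 9·(-3)^j = 2·3^{j+1} + 3·(-3)^{j+1}.
This completes the inductive step, so a_m = 2·3^m + 3·(-3)^m for all m ≥ 1.

a_m = 2·3^m + 3·(-3)^m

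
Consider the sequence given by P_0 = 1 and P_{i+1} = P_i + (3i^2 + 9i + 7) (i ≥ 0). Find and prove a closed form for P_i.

Claim: P_i = i^3 + 3i^2 + 3i + 1.

Base case: P_0 = 1, and 0^3 + 3·0^2 + 3·0 + 1 = 1.
Assume P_j = j^3 + 3j^2 + 3j + 1.
Then P_{j+1} = P_j + (3j^2 + 9j + 7) = (j^3 + 3j^2 + 3j + 1) + (3j^2 + 9j + 7) = j^3 + 6j^2 + 12j + 8,
and (j+1)^3 + 3·(j+1)^2 + 3·(j+1) + 1 = j^3 + 6j^2 + 12j + 8.
Hence P_i = i^3 + 3i^2 + 3i + 1 for every i ≥ 0, by induction.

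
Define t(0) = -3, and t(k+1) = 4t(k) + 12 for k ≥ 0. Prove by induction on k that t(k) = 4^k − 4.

Base case: t(0) = -3, and 4^0 − 4 = 1 − 4 = -3.
Assume t(m) = 4^m − 4 for some m ≥ 0.
Then t(m+1) = 4t(m) + 12 = 4·(4^m − 4) + 12 = 4^{m+1} − 16 + 12 = 4^{m+1} − 4.
This completes the inductive step, so t(k) = 4^k − 4 for all k ≥ 0.

t(k) = 4^k − 4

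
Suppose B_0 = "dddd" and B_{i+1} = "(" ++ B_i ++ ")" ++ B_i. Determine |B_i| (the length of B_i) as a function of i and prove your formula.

Claim: |B_i| = 6·2^i − 2.

Base case: |B_0| = 4, and 6·2^0 − 2 = 4.
Assume |B_j| = 6·2^j − 2.
Then |B_{j+1}| = 1 + |B_j| + 1 + |B_j| = 2|B_j| + 2 = 2(6·2^j − 2) + 2 = 6·2^{j+1} − 4 + 2 = 6·2^{j+1} − 2.
So the formula holds for j+1, and by induction |B_i| = 6·2^i − 2 for all i ≥ 0.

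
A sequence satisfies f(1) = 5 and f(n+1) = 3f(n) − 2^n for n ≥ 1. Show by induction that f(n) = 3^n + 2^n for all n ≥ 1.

Base case: f(1) = 5, and 3^1 + 2^1 = 3 + 2 = 5.
Assume f(m) = 3^m + 2^m for some m ≥ 1.
Then f(m+1) = 3f(m) − 2^m = 3·(3^m + 2^m) − 2^m = 3^{m+1} + 3·2^m − 2^m = 3^{m+1} + 2·2^m = 3^{m+1} + 2^{m+1}.
By induction, f(n) = 3^n + 2^n for all n ≥ 1.

f(n) = 3^n + 2^n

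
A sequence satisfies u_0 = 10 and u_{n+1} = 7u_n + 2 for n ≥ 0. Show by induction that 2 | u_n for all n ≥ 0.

Base case: u_0 = 10 = 2·5, so 2 | u_0.
Assume 2 | u_j, so u_j = 2t for some integer t.
Then u_{j+1} = 7u_j + 2 = 7·(2t) + 2 = 2(7t + 1), so 2 | u_{j+1}.
By induction, 2 | u_n for all n ≥ 0.

2 | u_n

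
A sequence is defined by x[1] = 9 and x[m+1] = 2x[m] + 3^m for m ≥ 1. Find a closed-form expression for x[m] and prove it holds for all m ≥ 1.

Claim: x[m] = 3·2^m + 3^m.

Base case: x[1] = 9, and 3·2^1 + 3^1 = 6 + 3 = 9.
Assume x[k] = 3·2^k + 3^k for some k ≥ 1.
Then x[k+1] = 2x[k] + 3^k = 2·(3·2^k + 3^k) + 3^k = 3·2^{k+1} + 2·3^k + 3^k = 3·2^{k+1} + 3·3^k = 3·2^{k+1} + 3^{k+1}.
Hence x[m] = 3·2^m + 3^m for every m ≥ 1, by induction.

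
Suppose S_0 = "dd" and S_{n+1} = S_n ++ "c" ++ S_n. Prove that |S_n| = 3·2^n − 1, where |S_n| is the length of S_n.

Base case: |S_0| = 2, and 3·2^0 − 1 = 2.
Assume |S_j| = 3·2^j − 1.
Then |S_{j+1}| = |S_j| + 1 + |S_j| = 2|S_j| + 1 = 2(3·2^j − 1) + 1 = 3·2^{j+1} − 2 + 1 = 3·2^{j+1} − 1.
By induction, |S_n| = 3·2^n − 1 for all n ≥ 0.

|S_n| = 3·2^n − 1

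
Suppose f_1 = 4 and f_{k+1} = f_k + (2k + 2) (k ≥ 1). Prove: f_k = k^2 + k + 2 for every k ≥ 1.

Base case: f_1 = 4, and 1^2 + 1 + 2 = 4.
Assume f_r = r^2 + r + 2.
Then f_{r+1} = f_r + (2r + 2) = (r^2 + r + 2) + (2r + 2) = r^2 + 3r + 4,
and (r+1)^2 + (r+1) + 2 = r^2 + 3r + 4.
This completes the inductive step, so f_k = k^2 + k + 2 for all k ≥ 1.

f_k = k^2 + k + 2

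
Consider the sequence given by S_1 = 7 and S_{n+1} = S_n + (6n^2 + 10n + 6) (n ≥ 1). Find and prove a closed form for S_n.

Claim: S_n = 2n^3 + 2n^2 + 2n + 1.

Base case: S_1 = 7, and 2·1^3 + 2·1^2 + 2·1 + 1 = 7.
Assume S_m = 2m^3 + 2m^2 + 2m + 1.
Then S_{m+1} = S_m + (6m^2 + 10m + 6) = (2m^3 + 2m^2 + 2m + 1) + (6m^2 + 10m + 6) = 2m^3 + 8m^2 + 12m + 7,
and 2·(m+1)^3 + 2·(m+1)^2 + 2·(m+1) + 1 = 2m^3 + 8m^2 + 12m + 7.
Hence S_n = 2n^3 + 2n^2 + 2n + 1 for every n ≥ 1, by induction.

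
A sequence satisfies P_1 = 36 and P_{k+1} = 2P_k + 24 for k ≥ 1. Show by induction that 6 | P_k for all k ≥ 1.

Base case: P_1 = 36 = 6·6, so 6 | P_1.
Assume 6 | P_j, so P_j = 6t for some integer t.
Then P_{j+1} = 2P_j + 24 = 2·(6t) + 24 = 6(2t + 4), so 6 | P_{j+1}.
So the property holds for j+1, and by induction 6 | P_k for all k ≥ 1.

6 | P_k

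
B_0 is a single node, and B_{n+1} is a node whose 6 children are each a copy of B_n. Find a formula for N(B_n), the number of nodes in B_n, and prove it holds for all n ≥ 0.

Claim: N(B_n) = (6^{n+1} − 1)/5.

Base case: N(B_0) = 1, and (6^{0+1} − 1)/5 = 1.
Assume N(B_r) = (6^{r+1} − 1)/5.
Then N(B_{r+1}) = 1 + 6N(B_r) = 1 + 6·(6^{r+1} − 1)/5 = 1 + (6^{r+2} − 6)/5 = (5 + 6^{r+2} − 6)/5 = (6^{r+2} − 1)/5.
This completes the inductive step, so N(B_n) = (6^{n+1} − 1)/5 for all n ≥ 0.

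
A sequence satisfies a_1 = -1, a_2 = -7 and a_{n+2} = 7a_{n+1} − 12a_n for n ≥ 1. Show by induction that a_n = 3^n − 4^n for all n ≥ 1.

Base cases: a_1 = -1 and 3^1 − 4^1 = -1; a_2 = -7 and 3^2 − 4^2 = -7.
Assume a_j = 3^j − 4^j for all 1 ≤ j ≤ r, where r ≥ 2.
Then a_{r+1} = 7a_r − 12a_{r−1} = 7·(3^r − 4^r) − 12·(3^{r−1} − 4^{r−1}) = (7·3 − 12)3^{r−1} − (7·4 − 12)4^{r−1} = 9·3^{r−1} − 16·4^{r−1} = 3^{r+1} − 4^{r+1}.
Hence a_n = 3^n − 4^n for every n ≥ 1, by strong induction.

a_n = 3^n − 4^n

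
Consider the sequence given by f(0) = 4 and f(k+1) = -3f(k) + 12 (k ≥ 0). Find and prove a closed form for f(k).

Claim: f(k) = (-3)^k + 3.

Base case: f(0) = 4, and (-3)^0 + 3 = 1 + 3 = 4.
Assume f(r) = (-3)^r + 3 for some r ≥ 0.
Then f(r+1) = -3f(r) + 12 = -3·((-3)^r + 3) + 12 = -3·(-3)^r − 9 + 12 = (-3)^{r+1} + 3.
So the formula holds for r+1, and by induction f(k) = (-3)^k + 3 for all k ≥ 0.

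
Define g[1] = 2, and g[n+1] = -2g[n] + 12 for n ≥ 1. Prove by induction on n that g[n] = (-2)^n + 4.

Base case: g[1] = 2, and (-2)^1 + 4 = -2 + 4 = 2.
Assume g[m] = (-2)^m + 4 for some m ≥ 1.
Then g[m+1] = -2g[m] + 12 = -2·((-2)^m + 4) + 12 = -2·(-2)^m − 8 + 12 = (-2)^{m+1} + 4.
So the formula holds for m+1, and by induction g[n] = (-2)^n + 4 for all n ≥ 1.

g[n] = (-2)^n + 4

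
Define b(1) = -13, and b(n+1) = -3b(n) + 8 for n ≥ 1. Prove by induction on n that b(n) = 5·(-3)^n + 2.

Base case: b(1) = -13, and 5·(-3)^1 + 2 = -15 + 2 = -13.
Assume b(m) = 5·(-3)^m + 2 for some m ≥ 1.
Then b(m+1) = -3b(m) + 8 = -3·(5·(-3)^m + 2) + 8 = -15·(-3)^m − 6 + 8 = 5·(-3)^{m+1} + 2.
By induction, b(n) = 5·(-3)^n + 2 for all n ≥ 1.

b(n) = 5·(-3)^n + 2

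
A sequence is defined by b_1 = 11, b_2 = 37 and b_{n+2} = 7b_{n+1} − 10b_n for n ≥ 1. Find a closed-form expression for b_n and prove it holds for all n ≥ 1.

Claim: b_n = 3·2^n + 5^n.

Base cases: b_1 = 11 and 3·2^1 + 5^1 = 11; b_2 = 37 and 3·2^2 + 5^2 = 37.
Assume b_j = 3·2^j + 5^j for all 1 ≤ j ≤ k, where k ≥ 2.
Then b_{k+1} = 7b_k − 10b_{k−1} = 7·(3·2^k + 5^k) − 10·(3·2^{k−1} + 5^{k−1}) = 3·(7·2 − 10)2^{k−1} + (7·5 − 10)5^{k−1} = 12·2^{k−1} + 25·5^{k−1} = 3·2^{k+1} + 5^{k+1}.
By strong induction, b_n = 3·2^n + 5^n for all n ≥ 1.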